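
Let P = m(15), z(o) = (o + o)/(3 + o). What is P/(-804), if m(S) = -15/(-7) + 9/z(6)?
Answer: -83/7504 ≈ -0.011061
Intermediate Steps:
z(o) = 2*o/(3 + o) (z(o) = (2*o)/(3 + o) = 2*o/(3 + o))
m(S) = 249/28 (m(S) = -15/(-7) + 9/((2*6/(3 + 6))) = -15*(-1/7) + 9/((2*6/9)) = 15/7 + 9/((2*6*(1/9))) = 15/7 + 9/(4/3) = 15/7 + 9*(3/4) = 15/7 + 27/4 = 249/28)
P = 249/28 ≈ 8.8929
P/(-804) = (249/28)/(-804) = (249/28)*(-1/804) = -83/7504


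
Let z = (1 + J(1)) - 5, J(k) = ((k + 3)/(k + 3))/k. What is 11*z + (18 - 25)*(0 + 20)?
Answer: -173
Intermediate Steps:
J(k) = 1/k (J(k) = ((3 + k)/(3 + k))/k = 1/k)
z = -3 (z = (1 + 1/1) - 5 = (1 + 1) - 5 = 2 - 5 = -3)
11*z + (18 - 25)*(0 + 20) = 11*(-3) + (18 - 25)*(0 + 20) = -33 - 7*20 = -33 - 140 = -173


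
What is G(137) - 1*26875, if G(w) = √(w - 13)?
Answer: -26875 + 2*√31 ≈ -26864.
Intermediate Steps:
G(w) = √(-13 + w)
G(137) - 1*26875 = √(-13 + 137) - 1*26875 = √124 - 26875 = 2*√31 - 26875 = -26875 + 2*√31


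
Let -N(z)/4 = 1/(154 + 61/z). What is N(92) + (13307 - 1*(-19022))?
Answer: 460008973/14229 ≈ 32329.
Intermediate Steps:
N(z) = -4/(154 + 61/z)
N(92) + (13307 - 1*(-19022)) = -4*92/(61 + 154*92) + (13307 - 1*(-19022)) = -4*92/(61 + 14168) + (13307 + 19022) = -4*92/14229 + 32329 = -4*92*1/14229 + 32329 = -368/14229 + 32329 = 460008973/14229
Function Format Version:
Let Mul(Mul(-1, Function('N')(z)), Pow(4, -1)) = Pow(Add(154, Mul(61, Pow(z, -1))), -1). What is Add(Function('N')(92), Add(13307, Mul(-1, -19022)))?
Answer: Rational(460008973, 14229) ≈ 32329.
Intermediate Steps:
Function('N')(z) = Mul(-4, Pow(Add(154, Mul(61, Pow(z, -1))), -1))
Add(Function('N')(92), Add(13307, Mul(-1, -19022))) = Add(Mul(-4, 92, Pow(Add(61, Mul(154, 92)), -1)), Add(13307, Mul(-1, -19022))) = Add(Mul(-4, 92, Pow(Add(61, 14168), -1)), Add(13307, 19022)) = Add(Mul(-4, 92, Pow(14229, -1)), 32329) = Add(Mul(-4, 92, Rational(1, 14229)), 32329) = Add(Rational(-368, 14229), 32329) = Rational(460008973, 14229)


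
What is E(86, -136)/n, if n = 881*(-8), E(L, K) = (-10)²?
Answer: -25/1762 ≈ -0.014188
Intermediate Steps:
E(L, K) = 100
n = -7048
E(86, -136)/n = 100/(-7048) = 100*(-1/7048) = -25/1762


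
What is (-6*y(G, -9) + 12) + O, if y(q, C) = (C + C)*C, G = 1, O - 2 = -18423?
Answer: -19381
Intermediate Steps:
O = -18421 (O = 2 - 18423 = -18421)
y(q, C) = 2*C**2 (y(q, C) = (2*C)*C = 2*C**2)
(-6*y(G, -9) + 12) + O = (-12*(-9)**2 + 12) - 18421 = (-12*81 + 12) - 18421 = (-6*162 + 12) - 18421 = (-972 + 12) - 18421 = -960 - 18421 = -19381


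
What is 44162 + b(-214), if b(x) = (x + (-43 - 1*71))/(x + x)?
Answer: 4725416/107 ≈ 44163.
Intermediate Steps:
b(x) = (-114 + x)/(2*x) (b(x) = (x + (-43 - 71))/((2*x)) = (x - 114)*(1/(2*x)) = (-114 + x)*(1/(2*x)) = (-114 + x)/(2*x))
44162 + b(-214) = 44162 + (1/2)*(-114 - 214)/(-214) = 44162 + (1/2)*(-1/214)*(-328) = 44162 + 82/107 = 4725416/107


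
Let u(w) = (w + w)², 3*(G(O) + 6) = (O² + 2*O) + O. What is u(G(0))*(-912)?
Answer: -131328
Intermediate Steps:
G(O) = -6 + O + O²/3 (G(O) = -6 + ((O² + 2*O) + O)/3 = -6 + (O² + 3*O)/3 = -6 + (O + O²/3) = -6 + O + O²/3)
u(w) = 4*w² (u(w) = (2*w)² = 4*w²)
u(G(0))*(-912) = (4*(-6 + 0 + (⅓)*0²)²)*(-912) = (4*(-6 + 0 + (⅓)*0)²)*(-912) = (4*(-6 + 0 + 0)²)*(-912) = (4*(-6)²)*(-912) = (4*36)*(-912) = 144*(-912) = -131328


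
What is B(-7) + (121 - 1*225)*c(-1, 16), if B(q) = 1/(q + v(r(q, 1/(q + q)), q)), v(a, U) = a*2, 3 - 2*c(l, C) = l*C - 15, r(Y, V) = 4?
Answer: -1767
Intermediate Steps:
c(l, C) = 9 - C*l/2 (c(l, C) = 3/2 - (l*C - 15)/2 = 3/2 - (C*l - 15)/2 = 3/2 - (-15 + C*l)/2 = 3/2 + (15/2 - C*l/2) = 9 - C*l/2)
v(a, U) = 2*a
B(q) = 1/(8 + q) (B(q) = 1/(q + 2*4) = 1/(q + 8) = 1/(8 + q))
B(-7) + (121 - 1*225)*c(-1, 16) = 1/(8 - 7) + (121 - 1*225)*(9 - ½*16*(-1)) = 1/1 + (121 - 225)*(9 + 8) = 1 - 104*17 = 1 - 1768 = -1767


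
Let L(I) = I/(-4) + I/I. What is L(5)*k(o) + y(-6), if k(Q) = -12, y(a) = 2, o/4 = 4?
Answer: 5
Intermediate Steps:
o = 16 (o = 4*4 = 16)
L(I) = 1 - I/4 (L(I) = I*(-1/4) + 1 = -I/4 + 1 = 1 - I/4)
L(5)*k(o) + y(-6) = (1 - 1/4*5)*(-12) + 2 = (1 - 5/4)*(-12) + 2 = -1/4*(-12) + 2 = 3 + 2 = 5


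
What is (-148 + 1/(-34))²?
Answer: 25331089/1156 ≈ 21913.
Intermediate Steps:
(-148 + 1/(-34))² = (-148 - 1/34)² = (-5033/34)² = 25331089/1156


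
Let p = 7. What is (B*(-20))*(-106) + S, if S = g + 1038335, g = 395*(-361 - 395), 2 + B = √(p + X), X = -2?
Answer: 735475 + 2120*√5 ≈ 7.4022e+5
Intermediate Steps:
B = -2 + √5 (B = -2 + √(7 - 2) = -2 + √5 ≈ 0.23607)
g = -298620 (g = 395*(-756) = -298620)
S = 739715 (S = -298620 + 1038335 = 739715)
(B*(-20))*(-106) + S = ((-2 + √5)*(-20))*(-106) + 739715 = (40 - 20*√5)*(-106) + 739715 = (-4240 + 2120*√5) + 739715 = 735475 + 2120*√5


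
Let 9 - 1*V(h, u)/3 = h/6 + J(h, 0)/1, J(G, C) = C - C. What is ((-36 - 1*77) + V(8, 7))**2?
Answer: 8100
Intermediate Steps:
J(G, C) = 0
V(h, u) = 27 - h/2 (V(h, u) = 27 - 3*(h/6 + 0/1) = 27 - 3*(h*(1/6) + 0*1) = 27 - 3*(h/6 + 0) = 27 - h/2)
((-36 - 1*77) + V(8, 7))**2 = ((-36 - 1*77) + (27 - 1/2*8))**2 = ((-36 - 77) + (27 - 4))**2 = (-113 + 23)**2 = (-90)**2 = 8100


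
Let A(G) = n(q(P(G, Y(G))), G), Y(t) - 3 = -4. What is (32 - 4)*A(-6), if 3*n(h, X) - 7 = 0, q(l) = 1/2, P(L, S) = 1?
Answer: 196/3 ≈ 65.333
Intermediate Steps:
Y(t) = -1 (Y(t) = 3 - 4 = -1)
q(l) = 1/2
n(h, X) = 7/3 (n(h, X) = 7/3 + (1/3)*0 = 7/3 + 0 = 7/3)
A(G) = 7/3
(32 - 4)*A(-6) = (32 - 4)*(7/3) = 28*(7/3) = 196/3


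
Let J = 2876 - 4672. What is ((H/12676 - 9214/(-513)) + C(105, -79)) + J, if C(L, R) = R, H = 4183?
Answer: -12073784957/6502788 ≈ -1856.7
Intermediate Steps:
J = -1796
((H/12676 - 9214/(-513)) + C(105, -79)) + J = ((4183/12676 - 9214/(-513)) - 79) - 1796 = ((4183*(1/12676) - 9214*(-1/513)) - 79) - 1796 = ((4183/12676 + 9214/513) - 79) - 1796 = (118942543/6502788 - 79) - 1796 = -394777709/6502788 - 1796 = -12073784957/6502788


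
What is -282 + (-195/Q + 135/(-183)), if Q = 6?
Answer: -38459/122 ≈ -315.24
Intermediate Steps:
-282 + (-195/Q + 135/(-183)) = -282 + (-195/6 + 135/(-183)) = -282 + (-195*⅙ + 135*(-1/183)) = -282 + (-65/2 - 45/61) = -282 - 4055/122 = -38459/122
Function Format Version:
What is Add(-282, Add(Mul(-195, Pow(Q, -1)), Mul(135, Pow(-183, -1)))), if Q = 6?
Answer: Rational(-38459, 122) ≈ -315.24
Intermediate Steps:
Add(-282, Add(Mul(-195, Pow(Q, -1)), Mul(135, Pow(-183, -1)))) = Add(-282, Add(Mul(-195, Pow(6, -1)), Mul(135, Pow(-183, -1)))) = Add(-282, Add(Mul(-195, Rational(1, 6)), Mul(135, Rational(-1, 183)))) = Add(-282, Add(Rational(-65, 2), Rational(-45, 61))) = Add(-282, Rational(-4055, 122)) = Rational(-38459, 122)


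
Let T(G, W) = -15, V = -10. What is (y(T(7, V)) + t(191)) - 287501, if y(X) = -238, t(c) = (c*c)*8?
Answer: 4109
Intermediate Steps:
t(c) = 8*c² (t(c) = c²*8 = 8*c²)
(y(T(7, V)) + t(191)) - 287501 = (-238 + 8*191²) - 287501 = (-238 + 8*36481) - 287501 = (-238 + 291848) - 287501 = 291610 - 287501 = 4109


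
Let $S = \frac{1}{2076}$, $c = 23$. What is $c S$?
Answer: $\frac{23}{2076} \approx 0.011079$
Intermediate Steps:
$S = \frac{1}{2076} \approx 0.0004817$
$c S = 23 \cdot \frac{1}{2076} = \frac{23}{2076}$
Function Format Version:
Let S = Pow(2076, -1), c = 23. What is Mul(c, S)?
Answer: Rational(23, 2076) ≈ 0.011079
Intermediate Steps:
S = Rational(1, 2076) ≈ 0.00048170
Mul(c, S) = Mul(23, Rational(1, 2076)) = Rational(23, 2076)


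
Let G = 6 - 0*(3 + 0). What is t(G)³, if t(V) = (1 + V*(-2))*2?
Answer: -10648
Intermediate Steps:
G = 6 (G = 6 - 0*3 = 6 - 1*0 = 6 + 0 = 6)
t(V) = 2 - 4*V (t(V) = (1 - 2*V)*2 = 2 - 4*V)
t(G)³ = (2 - 4*6)³ = (2 - 24)³ = (-22)³ = -10648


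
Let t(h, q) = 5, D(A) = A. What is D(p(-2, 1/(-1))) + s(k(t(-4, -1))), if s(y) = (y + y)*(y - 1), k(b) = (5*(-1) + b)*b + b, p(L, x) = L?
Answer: 38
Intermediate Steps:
k(b) = b + b*(-5 + b) (k(b) = (-5 + b)*b + b = b*(-5 + b) + b = b + b*(-5 + b))
s(y) = 2*y*(-1 + y) (s(y) = (2*y)*(-1 + y) = 2*y*(-1 + y))
D(p(-2, 1/(-1))) + s(k(t(-4, -1))) = -2 + 2*(5*(-4 + 5))*(-1 + 5*(-4 + 5)) = -2 + 2*(5*1)*(-1 + 5*1) = -2 + 2*5*(-1 + 5) = -2 + 2*5*4 = -2 + 40 = 38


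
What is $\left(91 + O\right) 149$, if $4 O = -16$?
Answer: $12963$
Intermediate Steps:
$O = -4$ ($O = \frac{1}{4} \left(-16\right) = -4$)
$\left(91 + O\right) 149 = \left(91 - 4\right) 149 = 87 \cdot 149 = 12963$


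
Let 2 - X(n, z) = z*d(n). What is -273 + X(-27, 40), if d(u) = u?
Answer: 809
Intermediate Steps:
X(n, z) = 2 - n*z (X(n, z) = 2 - z*n = 2 - n*z)
-273 + X(-27, 40) = -273 + (2 - 1*(-27)*40) = -273 + (2 + 1080) = -273 + 1082 = 809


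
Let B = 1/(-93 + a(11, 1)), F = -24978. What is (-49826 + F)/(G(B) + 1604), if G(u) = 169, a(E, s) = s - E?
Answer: -74804/1773 ≈ -42.191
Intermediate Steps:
B = -1/103 (B = 1/(-93 + (1 - 1*11)) = 1/(-93 + (1 - 11)) = 1/(-93 - 10) = 1/(-103) = -1/103 ≈ -0.0097087)
(-49826 + F)/(G(B) + 1604) = (-49826 - 24978)/(169 + 1604) = -74804/1773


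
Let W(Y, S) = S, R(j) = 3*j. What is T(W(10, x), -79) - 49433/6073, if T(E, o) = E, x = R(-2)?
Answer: -85871/6073 ≈ -14.140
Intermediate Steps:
x = -6 (x = 3*(-2) = -6)
T(W(10, x), -79) - 49433/6073 = -6 - 49433/6073 = -85871/6073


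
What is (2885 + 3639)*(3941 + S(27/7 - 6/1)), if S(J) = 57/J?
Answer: 127687728/5 ≈ 2.5538e+7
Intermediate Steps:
(2885 + 3639)*(3941 + S(27/7 - 6/1)) = (2885 + 3639)*(3941 + 57/(27/7 - 6/1)) = 6524*(3941 + 57/(27*(⅐) - 6*1)) = 6524*(3941 + 57/(27/7 - 6)) = 6524*(3941 + 57/(-15/7)) = 6524*(3941 + 57*(-7/15)) = 6524*(3941 - 133/5) = 6524*(19572/5) = 127687728/5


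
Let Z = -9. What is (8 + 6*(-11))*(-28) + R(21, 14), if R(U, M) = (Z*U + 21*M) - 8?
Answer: 1721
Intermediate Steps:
R(U, M) = -8 - 9*U + 21*M (R(U, M) = (-9*U + 21*M) - 8 = -8 - 9*U + 21*M)
(8 + 6*(-11))*(-28) + R(21, 14) = (8 + 6*(-11))*(-28) + (-8 - 9*21 + 21*14) = (8 - 66)*(-28) + (-8 - 189 + 294) = -58*(-28) + 97 = 1624 + 97 = 1721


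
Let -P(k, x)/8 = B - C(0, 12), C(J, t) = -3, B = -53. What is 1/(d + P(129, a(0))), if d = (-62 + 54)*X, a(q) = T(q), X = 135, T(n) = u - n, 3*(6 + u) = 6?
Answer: -1/680 ≈ -0.0014706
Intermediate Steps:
u = -4 (u = -6 + (⅓)*6 = -6 + 2 = -4)
T(n) = -4 - n
a(q) = -4 - q
P(k, x) = 400 (P(k, x) = -8*(-53 - 1*(-3)) = -8*(-53 + 3) = -8*(-50) = 400)
d = -1080 (d = (-62 + 54)*135 = -8*135 = -1080)
1/(d + P(129, a(0))) = 1/(-1080 + 400) = 1/(-680) = -1/680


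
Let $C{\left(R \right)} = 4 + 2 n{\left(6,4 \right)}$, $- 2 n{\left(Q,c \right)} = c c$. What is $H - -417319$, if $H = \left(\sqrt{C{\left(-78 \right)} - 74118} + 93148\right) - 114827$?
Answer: $395640 + i \sqrt{74130} \approx 3.9564 \cdot 10^{5} + 272.27 i$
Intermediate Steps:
$n{\left(Q,c \right)} = - \frac{c^{2}}{2}$ ($n{\left(Q,c \right)} = - \frac{c c}{2} = - \frac{c^{2}}{2}$)
$C{\left(R \right)} = -12$ ($C{\left(R \right)} = 4 + 2 \left(- \frac{4^{2}}{2}\right) = 4 + 2 \left(\left(- \frac{1}{2}\right) 16\right) = 4 + 2 \left(-8\right) = 4 - 16 = -12$)
$H = -21679 + i \sqrt{74130}$ ($H = \left(\sqrt{-12 - 74118} + 93148\right) - 114827 = \left(\sqrt{-74130} + 93148\right) - 114827 = \left(i \sqrt{74130} + 93148\right) - 114827 = \left(93148 + i \sqrt{74130}\right) - 114827 = -21679 + i \sqrt{74130} \approx -21679.0 + 272.27 i$)
$H - -417319 = \left(-21679 + i \sqrt{74130}\right) - -417319 = \left(-21679 + i \sqrt{74130}\right) + 417319 = 395640 + i \sqrt{74130}$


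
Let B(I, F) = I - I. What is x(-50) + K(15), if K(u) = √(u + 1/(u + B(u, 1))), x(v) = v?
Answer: -50 + √3390/15 ≈ -46.118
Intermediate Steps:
B(I, F) = 0
K(u) = √(u + 1/u) (K(u) = √(u + 1/(u + 0)) = √(u + 1/u))
x(-50) + K(15) = -50 + √(15 + 1/15) = -50 + √(226/15) = -50 + √3390/15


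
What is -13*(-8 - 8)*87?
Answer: 18096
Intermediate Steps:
-13*(-8 - 8)*87 = -13*(-16)*87 = 208*87 = 18096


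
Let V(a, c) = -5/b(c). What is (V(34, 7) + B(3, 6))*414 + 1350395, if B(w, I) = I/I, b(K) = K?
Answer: 9453593/7 ≈ 1.3505e+6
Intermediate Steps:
B(w, I) = 1
V(a, c) = -5/c
(V(34, 7) + B(3, 6))*414 + 1350395 = (-5/7 + 1)*414 + 1350395 = (2/7)*414 + 1350395 = 828/7 + 1350395 = 9453593/7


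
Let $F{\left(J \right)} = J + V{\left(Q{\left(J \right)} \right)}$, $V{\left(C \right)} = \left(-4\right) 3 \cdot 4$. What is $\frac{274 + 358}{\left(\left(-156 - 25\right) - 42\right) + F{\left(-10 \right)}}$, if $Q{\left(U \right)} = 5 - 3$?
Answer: $- \frac{632}{281} \approx -2.2491$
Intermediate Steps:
$Q{\left(U \right)} = 2$
$V{\left(C \right)} = -48$ ($V{\left(C \right)} = \left(-12\right) 4 = -48$)
$F{\left(J \right)} = -48 + J$ ($F{\left(J \right)} = J - 48 = -48 + J$)
$\frac{274 + 358}{\left(\left(-156 - 25\right) - 42\right) + F{\left(-10 \right)}} = \frac{274 + 358}{\left(\left(-156 - 25\right) - 42\right) - 58} = \frac{632}{\left(-181 - 42\right) - 58} = \frac{632}{-223 - 58} = \frac{632}{-281} = 632 \left(- \frac{1}{281}\right) = - \frac{632}{281}$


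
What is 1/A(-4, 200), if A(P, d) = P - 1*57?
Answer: -1/61 ≈ -0.016393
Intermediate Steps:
A(P, d) = -57 + P (A(P, d) = P - 57 = -57 + P)
1/A(-4, 200) = 1/(-57 - 4) = 1/(-61) = -1/61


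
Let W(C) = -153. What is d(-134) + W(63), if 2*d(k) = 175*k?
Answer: -11878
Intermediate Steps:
d(k) = 175*k/2 (d(k) = (175*k)/2 = 175*k/2)
d(-134) + W(63) = (175/2)*(-134) - 153 = -11725 - 153 = -11878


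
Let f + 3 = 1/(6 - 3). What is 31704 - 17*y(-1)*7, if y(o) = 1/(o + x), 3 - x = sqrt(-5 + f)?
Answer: 158418/5 - 17*I*sqrt(69)/5 ≈ 31684.0 - 28.243*I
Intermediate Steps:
f = -8/3 (f = -3 + 1/(6 - 3) = -3 + 1/3 = -8/3 ≈ -2.6667)
x = 3 - I*sqrt(69)/3 (x = 3 - sqrt(-5 - 8/3) = 3 - sqrt(-23/3) = 3 - I*sqrt(69)/3 ≈ 3.0 - 2.7689*I)
y(o) = 1/(3 + o - I*sqrt(69)/3) (y(o) = 1/(o + (3 - I*sqrt(69)/3)) = 1/(3 + o - I*sqrt(69)/3))
31704 - 17*y(-1)*7 = 31704 - 51/(9 + 3*(-1) - I*sqrt(69))*7 = 31704 - 51/(9 - 3 - I*sqrt(69))*7 = 31704 - 51/(6 - I*sqrt(69))*7 = 31704 - 357/(6 - I*sqrt(69))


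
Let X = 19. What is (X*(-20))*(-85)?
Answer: 32300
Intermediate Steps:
(X*(-20))*(-85) = (19*(-20))*(-85) = -380*(-85) = 32300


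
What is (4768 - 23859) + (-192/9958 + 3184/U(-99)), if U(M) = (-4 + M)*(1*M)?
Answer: -969251671309/50770863 ≈ -19091.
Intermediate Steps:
U(M) = M*(-4 + M) (U(M) = (-4 + M)*M = M*(-4 + M))
(4768 - 23859) + (-192/9958 + 3184/U(-99)) = (4768 - 23859) + (-192/9958 + 3184/((-99*(-4 - 99)))) = -19091 + (-192*1/9958 + 3184/((-99*(-103)))) = -19091 + (-96/4979 + 3184/10197) = -19091 + 14874224/50770863 = -969251671309/50770863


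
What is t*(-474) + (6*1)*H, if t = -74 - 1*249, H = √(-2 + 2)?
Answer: 153102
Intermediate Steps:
H = 0 (H = √0 = 0)
t = -323 (t = -74 - 249 = -323)
t*(-474) + (6*1)*H = -323*(-474) + (6*1)*0 = 153102 + 6*0 = 153102 + 0 = 153102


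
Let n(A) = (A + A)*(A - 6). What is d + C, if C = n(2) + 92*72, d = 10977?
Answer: 17585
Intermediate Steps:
n(A) = 2*A*(-6 + A) (n(A) = (2*A)*(-6 + A) = 2*A*(-6 + A))
C = 6608 (C = 2*2*(-6 + 2) + 92*72 = 2*2*(-4) + 6624 = -16 + 6624 = 6608)
d + C = 10977 + 6608 = 17585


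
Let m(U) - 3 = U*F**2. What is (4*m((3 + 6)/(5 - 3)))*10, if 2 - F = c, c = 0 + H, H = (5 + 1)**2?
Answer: 208200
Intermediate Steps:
H = 36 (H = 6**2 = 36)
c = 36 (c = 0 + 36 = 36)
F = -34 (F = 2 - 1*36 = 2 - 36 = -34)
m(U) = 3 + 1156*U (m(U) = 3 + U*(-34)**2 = 3 + U*1156 = 3 + 1156*U)
(4*m((3 + 6)/(5 - 3)))*10 = (4*(3 + 1156*((3 + 6)/(5 - 3))))*10 = (4*(3 + 1156*(9/2)))*10 = (4*(3 + 5202))*10 = (4*5205)*10 = 20820*10 = 208200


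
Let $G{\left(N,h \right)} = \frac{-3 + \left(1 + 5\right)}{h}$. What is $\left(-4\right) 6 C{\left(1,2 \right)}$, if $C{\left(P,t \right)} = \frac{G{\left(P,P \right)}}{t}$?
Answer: $-36$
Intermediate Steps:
$G{\left(N,h \right)} = \frac{3}{h}$ ($G{\left(N,h \right)} = \frac{-3 + 6}{h} = \frac{3}{h}$)
$C{\left(P,t \right)} = \frac{3}{P t}$ ($C{\left(P,t \right)} = \frac{3 \frac{1}{P}}{t} = \frac{3}{P t}$)
$\left(-4\right) 6 C{\left(1,2 \right)} = \left(-4\right) 6 \frac{3}{1 \cdot 2} = - 24 \cdot 3 \cdot 1 \cdot \frac{1}{2} = \left(-24\right) \frac{3}{2} = -36$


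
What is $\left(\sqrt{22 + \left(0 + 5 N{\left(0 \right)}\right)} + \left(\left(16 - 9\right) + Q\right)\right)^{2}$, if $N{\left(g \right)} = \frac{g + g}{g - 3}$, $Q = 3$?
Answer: $\left(10 + \sqrt{22}\right)^{2} \approx 215.81$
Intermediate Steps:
$N{\left(g \right)} = \frac{2 g}{-3 + g}$
$\left(\sqrt{22 + \left(0 + 5 N{\left(0 \right)}\right)} + \left(\left(16 - 9\right) + Q\right)\right)^{2} = \left(\sqrt{22 + \left(0 + 5 \cdot 2 \cdot 0 \frac{1}{-3 + 0}\right)} + \left(\left(16 - 9\right) + 3\right)\right)^{2} = \left(\sqrt{22 + \left(0 + 5 \cdot 2 \cdot 0 \frac{1}{-3}\right)} + \left(7 + 3\right)\right)^{2} = \left(\sqrt{22 + \left(0 + 5 \cdot 2 \cdot 0 \left(- \frac{1}{3}\right)\right)} + 10\right)^{2} = \left(\sqrt{22 + \left(0 + 5 \cdot 0\right)} + 10\right)^{2} = \left(\sqrt{22 + \left(0 + 0\right)} + 10\right)^{2} = \left(\sqrt{22 + 0} + 10\right)^{2} = \left(\sqrt{22} + 10\right)^{2} = \left(10 + \sqrt{22}\right)^{2}$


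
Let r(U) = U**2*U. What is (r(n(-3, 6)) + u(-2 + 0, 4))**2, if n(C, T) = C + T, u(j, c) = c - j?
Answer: 1089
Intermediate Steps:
r(U) = U**3
(r(n(-3, 6)) + u(-2 + 0, 4))**2 = ((-3 + 6)**3 + (4 - (-2 + 0)))**2 = (3**3 + (4 - 1*(-2)))**2 = (27 + (4 + 2))**2 = (27 + 6)**2 = 33**2 = 1089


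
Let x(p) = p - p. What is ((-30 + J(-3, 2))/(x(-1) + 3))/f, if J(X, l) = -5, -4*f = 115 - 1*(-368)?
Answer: 20/207 ≈ 0.096618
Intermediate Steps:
f = -483/4 (f = -(115 - 1*(-368))/4 = -(115 + 368)/4 = -¼*483 = -483/4 ≈ -120.75)
x(p) = 0
((-30 + J(-3, 2))/(x(-1) + 3))/f = ((-30 - 5)/(0 + 3))/(-483/4) = -(-20)/(69*3) = -4/483*(-35/3) = 20/207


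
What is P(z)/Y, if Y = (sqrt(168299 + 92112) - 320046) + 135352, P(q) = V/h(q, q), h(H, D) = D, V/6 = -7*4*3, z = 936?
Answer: 1292858/443450971925 + 7*sqrt(260411)/443450971925 ≈ 2.9235e-6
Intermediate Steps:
V = -504 (V = 6*(-7*4*3) = 6*(-28*3) = 6*(-84) = -504)
P(q) = -504/q
Y = -184694 + sqrt(260411) (Y = (sqrt(260411) - 320046) + 135352 = (-320046 + sqrt(260411)) + 135352 = -184694 + sqrt(260411) ≈ -1.8418e+5)
P(z)/Y = (-504/936)/(-184694 + sqrt(260411)) = (-504*1/936)/(-184694 + sqrt(260411)) = -7/(13*(-184694 + sqrt(260411)))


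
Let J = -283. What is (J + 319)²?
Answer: 1296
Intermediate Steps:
(J + 319)² = (-283 + 319)² = 36² = 1296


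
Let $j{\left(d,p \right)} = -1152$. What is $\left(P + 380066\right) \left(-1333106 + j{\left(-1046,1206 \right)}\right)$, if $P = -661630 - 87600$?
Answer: $492560020312$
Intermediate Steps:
$P = -749230$ ($P = -661630 - 87600 = -749230$)
$\left(P + 380066\right) \left(-1333106 + j{\left(-1046,1206 \right)}\right) = \left(-749230 + 380066\right) \left(-1333106 - 1152\right) = \left(-369164\right) \left(-1334258\right) = 492560020312$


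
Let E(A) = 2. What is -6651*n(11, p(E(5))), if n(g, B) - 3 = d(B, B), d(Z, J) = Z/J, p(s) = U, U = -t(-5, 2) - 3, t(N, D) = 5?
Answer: -26604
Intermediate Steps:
U = -8 (U = -1*5 - 3 = -5 - 3 = -8)
p(s) = -8
n(g, B) = 4 (n(g, B) = 3 + B/B = 3 + 1 = 4)
-6651*n(11, p(E(5))) = -6651*4 = -26604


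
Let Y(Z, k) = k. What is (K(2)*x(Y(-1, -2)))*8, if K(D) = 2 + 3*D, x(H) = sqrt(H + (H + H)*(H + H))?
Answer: 64*sqrt(14) ≈ 239.47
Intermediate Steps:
x(H) = sqrt(H + 4*H**2) (x(H) = sqrt(H + (2*H)*(2*H)) = sqrt(H + 4*H**2))
(K(2)*x(Y(-1, -2)))*8 = ((2 + 3*2)*sqrt(-2*(1 + 4*(-2))))*8 = ((2 + 6)*sqrt(-2*(1 - 8)))*8 = (8*sqrt(-2*(-7)))*8 = (8*sqrt(14))*8 = 64*sqrt(14)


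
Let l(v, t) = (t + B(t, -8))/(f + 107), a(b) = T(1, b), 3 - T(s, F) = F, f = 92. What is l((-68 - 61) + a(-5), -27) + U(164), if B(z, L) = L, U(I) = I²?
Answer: 5352269/199 ≈ 26896.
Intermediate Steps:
T(s, F) = 3 - F
a(b) = 3 - b
l(v, t) = -8/199 + t/199 (l(v, t) = (t - 8)/(92 + 107) = (-8 + t)/199 = (-8 + t)*(1/199) = -8/199 + t/199)
l((-68 - 61) + a(-5), -27) + U(164) = (-8/199 + (1/199)*(-27)) + 164² = (-8/199 - 27/199) + 26896 = -35/199 + 26896 = 5352269/199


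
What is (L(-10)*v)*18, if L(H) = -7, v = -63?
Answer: 7938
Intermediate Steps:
(L(-10)*v)*18 = -7*(-63)*18 = 441*18 = 7938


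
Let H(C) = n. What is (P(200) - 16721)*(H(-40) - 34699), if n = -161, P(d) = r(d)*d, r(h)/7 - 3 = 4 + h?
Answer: -9519533940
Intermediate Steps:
r(h) = 49 + 7*h (r(h) = 21 + 7*(4 + h) = 21 + (28 + 7*h) = 49 + 7*h)
P(d) = d*(49 + 7*d) (P(d) = (49 + 7*d)*d = d*(49 + 7*d))
H(C) = -161
(P(200) - 16721)*(H(-40) - 34699) = (7*200*(7 + 200) - 16721)*(-161 - 34699) = (7*200*207 - 16721)*(-34860) = (289800 - 16721)*(-34860) = 273079*(-34860) = -9519533940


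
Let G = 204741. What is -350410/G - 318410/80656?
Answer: -46727125385/8256795048 ≈ -5.6592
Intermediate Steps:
-350410/G - 318410/80656 = -350410/204741 - 318410/80656 = -350410*1/204741 - 318410*1/80656 = -350410/204741 - 159205/40328 = -46727125385/8256795048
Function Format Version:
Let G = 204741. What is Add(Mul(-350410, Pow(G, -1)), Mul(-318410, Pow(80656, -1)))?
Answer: Rational(-46727125385, 8256795048) ≈ -5.6592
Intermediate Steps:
Add(Mul(-350410, Pow(G, -1)), Mul(-318410, Pow(80656, -1))) = Add(Mul(-350410, Pow(204741, -1)), Mul(-318410, Pow(80656, -1))) = Add(Mul(-350410, Rational(1, 204741)), Mul(-318410, Rational(1, 80656))) = Add(Rational(-350410, 204741), Rational(-159205, 40328)) = Rational(-46727125385, 8256795048)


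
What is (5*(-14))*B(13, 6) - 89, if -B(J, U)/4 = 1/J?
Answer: -877/13 ≈ -67.462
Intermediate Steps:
B(J, U) = -4/J
(5*(-14))*B(13, 6) - 89 = (5*(-14))*(-4/13) - 89 = -(-280)/13 - 89 = -70*(-4/13) - 89 = 280/13 - 89 = -877/13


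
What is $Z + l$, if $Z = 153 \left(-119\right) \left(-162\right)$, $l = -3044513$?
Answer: $-94979$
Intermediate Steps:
$Z = 2949534$ ($Z = \left(-18207\right) \left(-162\right) = 2949534$)
$Z + l = 2949534 - 3044513 = -94979$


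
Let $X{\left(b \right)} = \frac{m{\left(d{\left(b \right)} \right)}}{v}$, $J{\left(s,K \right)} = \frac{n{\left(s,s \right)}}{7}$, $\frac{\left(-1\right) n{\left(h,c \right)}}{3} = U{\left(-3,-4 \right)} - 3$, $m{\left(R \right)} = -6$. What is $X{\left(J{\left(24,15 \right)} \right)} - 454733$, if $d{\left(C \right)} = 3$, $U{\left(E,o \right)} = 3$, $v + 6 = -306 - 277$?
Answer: $- \frac{267837731}{589} \approx -4.5473 \cdot 10^{5}$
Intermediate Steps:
$v = -589$ ($v = -6 - 583 = -589$)
$n{\left(h,c \right)} = 0$ ($n{\left(h,c \right)} = - 3 \left(3 - 3\right) = \left(-3\right) 0 = 0$)
$J{\left(s,K \right)} = 0$ ($J{\left(s,K \right)} = \frac{0}{7} = 0 \cdot \frac{1}{7} = 0$)
$X{\left(b \right)} = \frac{6}{589}$ ($X{\left(b \right)} = - \frac{6}{-589} = \left(-6\right) \left(- \frac{1}{589}\right) = \frac{6}{589}$)
$X{\left(J{\left(24,15 \right)} \right)} - 454733 = \frac{6}{589} - 454733 = - \frac{267837731}{589}$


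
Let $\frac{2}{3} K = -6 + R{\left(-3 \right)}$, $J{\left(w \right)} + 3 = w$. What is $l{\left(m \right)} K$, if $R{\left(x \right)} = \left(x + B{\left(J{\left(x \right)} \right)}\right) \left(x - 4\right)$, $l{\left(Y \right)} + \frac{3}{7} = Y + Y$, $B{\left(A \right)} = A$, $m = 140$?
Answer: $\frac{334647}{14} \approx 23903.0$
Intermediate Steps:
$J{\left(w \right)} = -3 + w$
$l{\left(Y \right)} = - \frac{3}{7} + 2 Y$ ($l{\left(Y \right)} = - \frac{3}{7} + \left(Y + Y\right) = - \frac{3}{7} + 2 Y$)
$R{\left(x \right)} = \left(-4 + x\right) \left(-3 + 2 x\right)$ ($R{\left(x \right)} = \left(x + \left(-3 + x\right)\right) \left(x - 4\right) = \left(-3 + 2 x\right) \left(-4 + x\right) = \left(-4 + x\right) \left(-3 + 2 x\right)$)
$K = \frac{171}{2}$ ($K = \frac{3 \left(-6 + \left(12 - -33 + 2 \left(-3\right)^{2}\right)\right)}{2} = \frac{3 \left(-6 + \left(12 + 33 + 2 \cdot 9\right)\right)}{2} = \frac{3 \left(-6 + \left(12 + 33 + 18\right)\right)}{2} = \frac{3 \left(-6 + 63\right)}{2} = \frac{3}{2} \cdot 57 = \frac{171}{2} \approx 85.5$)
$l{\left(m \right)} K = \left(- \frac{3}{7} + 2 \cdot 140\right) \frac{171}{2} = \left(- \frac{3}{7} + 280\right) \frac{171}{2} = \frac{1957}{7} \cdot \frac{171}{2} = \frac{334647}{14}$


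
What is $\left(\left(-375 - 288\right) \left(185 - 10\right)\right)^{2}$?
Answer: $13461800625$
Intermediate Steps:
$\left(\left(-375 - 288\right) \left(185 - 10\right)\right)^{2} = \left(- 663 \left(185 - 10\right)\right)^{2} = \left(\left(-663\right) 175\right)^{2} = \left(-116025\right)^{2} = 13461800625$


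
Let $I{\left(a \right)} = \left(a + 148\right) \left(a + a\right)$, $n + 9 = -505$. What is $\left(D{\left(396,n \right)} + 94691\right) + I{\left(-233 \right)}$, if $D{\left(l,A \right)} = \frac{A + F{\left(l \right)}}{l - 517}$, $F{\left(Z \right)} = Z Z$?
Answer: $\frac{16094119}{121} \approx 1.3301 \cdot 10^{5}$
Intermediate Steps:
$n = -514$ ($n = -9 - 505 = -514$)
$F{\left(Z \right)} = Z^{2}$
$I{\left(a \right)} = 2 a \left(148 + a\right)$ ($I{\left(a \right)} = \left(148 + a\right) 2 a = 2 a \left(148 + a\right)$)
$D{\left(l,A \right)} = \frac{A + l^{2}}{-517 + l}$ ($D{\left(l,A \right)} = \frac{A + l^{2}}{l - 517} = \frac{A + l^{2}}{-517 + l}$)
$\left(D{\left(396,n \right)} + 94691\right) + I{\left(-233 \right)} = \left(\frac{-514 + 396^{2}}{-517 + 396} + 94691\right) + 2 \left(-233\right) \left(148 - 233\right) = \left(\frac{-514 + 156816}{-121} + 94691\right) + 2 \left(-233\right) \left(-85\right) = \left(\left(- \frac{1}{121}\right) 156302 + 94691\right) + 39610 = \left(- \frac{156302}{121} + 94691\right) + 39610 = \frac{11301309}{121} + 39610 = \frac{16094119}{121}$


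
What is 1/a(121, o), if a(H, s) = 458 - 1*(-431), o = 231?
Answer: 1/889 ≈ 0.0011249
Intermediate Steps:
a(H, s) = 889 (a(H, s) = 458 + 431 = 889)
1/a(121, o) = 1/889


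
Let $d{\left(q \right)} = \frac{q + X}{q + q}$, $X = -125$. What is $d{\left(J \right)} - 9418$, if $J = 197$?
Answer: $- \frac{1855310}{197} \approx -9417.8$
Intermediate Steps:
$d{\left(q \right)} = \frac{-125 + q}{2 q}$ ($d{\left(q \right)} = \frac{q - 125}{q + q} = \frac{-125 + q}{2 q}$)
$d{\left(J \right)} - 9418 = \frac{-125 + 197}{2 \cdot 197} - 9418 = \frac{1}{2} \cdot \frac{1}{197} \cdot 72 - 9418 = \frac{36}{197} - 9418 = - \frac{1855310}{197}$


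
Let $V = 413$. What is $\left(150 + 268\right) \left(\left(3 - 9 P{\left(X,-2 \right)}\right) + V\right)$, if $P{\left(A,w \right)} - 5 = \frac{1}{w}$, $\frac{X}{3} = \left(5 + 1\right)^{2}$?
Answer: $156959$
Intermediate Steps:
$X = 108$ ($X = 3 \left(5 + 1\right)^{2} = 3 \cdot 6^{2} = 3 \cdot 36 = 108$)
$P{\left(A,w \right)} = 5 + \frac{1}{w}$
$\left(150 + 268\right) \left(\left(3 - 9 P{\left(X,-2 \right)}\right) + V\right) = \left(150 + 268\right) \left(\left(3 - 9 \left(5 + \frac{1}{-2}\right)\right) + 413\right) = 418 \left(\left(3 - 9 \left(5 - \frac{1}{2}\right)\right) + 413\right) = 418 \left(\left(3 - \frac{81}{2}\right) + 413\right) = 418 \left(- \frac{75}{2} + 413\right) = 418 \cdot \frac{751}{2} = 156959$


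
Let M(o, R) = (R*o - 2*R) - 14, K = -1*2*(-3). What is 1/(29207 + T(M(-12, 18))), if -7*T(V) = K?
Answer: 7/204443 ≈ 3.4239e-5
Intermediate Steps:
K = 6 (K = -2*(-3) = 6)
M(o, R) = -14 - 2*R + R*o (M(o, R) = (-2*R + R*o) - 14 = -14 - 2*R + R*o)
T(V) = -6/7 (T(V) = -⅐*6 = -6/7)
1/(29207 + T(M(-12, 18))) = 1/(29207 - 6/7) = 1/(204443/7) = 7/204443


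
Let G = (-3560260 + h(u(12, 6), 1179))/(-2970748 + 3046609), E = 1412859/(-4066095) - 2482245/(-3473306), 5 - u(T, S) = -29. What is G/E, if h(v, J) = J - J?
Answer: -882119509049312600/6901690497763833 ≈ -127.81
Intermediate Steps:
u(T, S) = 34 (u(T, S) = 5 - 1*(-29) = 5 + 29 = 34)
h(v, J) = 0
E = 90978111253/247768283510 (E = 1412859*(-1/4066095) - 2482245*(-1/3473306) = -24787/71335 + 2482245/3473306 = 90978111253/247768283510 ≈ 0.36719)
G = -3560260/75861 (G = (-3560260 + 0)/(-2970748 + 3046609) = -3560260/75861 ≈ -46.931)
G/E = -3560260/(75861*90978111253/247768283510) = -3560260/75861*247768283510/90978111253 = -882119509049312600/6901690497763833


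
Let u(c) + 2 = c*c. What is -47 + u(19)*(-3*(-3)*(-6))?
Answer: -19433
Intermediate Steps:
u(c) = -2 + c**2 (u(c) = -2 + c*c = -2 + c**2)
-47 + u(19)*(-3*(-3)*(-6)) = -47 + (-2 + 19**2)*(-3*(-3)*(-6)) = -47 + (-2 + 361)*(9*(-6)) = -47 + 359*(-54) = -47 - 19386 = -19433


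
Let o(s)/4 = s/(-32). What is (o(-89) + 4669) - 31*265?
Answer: -28279/8 ≈ -3534.9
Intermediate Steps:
o(s) = -s/8 (o(s) = 4*(s/(-32)) = 4*(s*(-1/32)) = 4*(-s/32) = -s/8)
(o(-89) + 4669) - 31*265 = (-⅛*(-89) + 4669) - 31*265 = (89/8 + 4669) - 8215 = 37441/8 - 8215 = -28279/8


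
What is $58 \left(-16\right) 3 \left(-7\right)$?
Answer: $19488$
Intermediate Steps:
$58 \left(-16\right) 3 \left(-7\right) = 58 \left(\left(-48\right) \left(-7\right)\right) = 58 \cdot 336 = 19488$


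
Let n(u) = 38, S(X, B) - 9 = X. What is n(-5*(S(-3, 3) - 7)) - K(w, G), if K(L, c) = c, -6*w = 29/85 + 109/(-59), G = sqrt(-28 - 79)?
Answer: 38 - I*sqrt(107) ≈ 38.0 - 10.344*I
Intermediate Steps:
S(X, B) = 9 + X
G = I*sqrt(107) (G = sqrt(-107) = I*sqrt(107) ≈ 10.344*I)
w = 1259/5015 (w = -(29/85 + 109/(-59))/6 = -(29*(1/85) + 109*(-1/59))/6 = -(29/85 - 109/59)/6 = -1/6*(-7554/5015) = 1259/5015 ≈ 0.25105)
n(-5*(S(-3, 3) - 7)) - K(w, G) = 38 - I*sqrt(107)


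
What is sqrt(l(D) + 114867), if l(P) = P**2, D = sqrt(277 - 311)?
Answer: sqrt(114833) ≈ 338.87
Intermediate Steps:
D = I*sqrt(34) (D = sqrt(-34) = I*sqrt(34) ≈ 5.8309*I)
sqrt(l(D) + 114867) = sqrt((I*sqrt(34))**2 + 114867) = sqrt(-34 + 114867) = sqrt(114833)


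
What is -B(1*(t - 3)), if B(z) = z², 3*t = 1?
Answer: -64/9 ≈ -7.1111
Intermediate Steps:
t = ⅓ (t = (⅓)*1 = ⅓ ≈ 0.33333)
-B(1*(t - 3)) = -(1*(⅓ - 3))² = -(1*(-8/3))² = -(-8/3)² = -1*64/9 = -64/9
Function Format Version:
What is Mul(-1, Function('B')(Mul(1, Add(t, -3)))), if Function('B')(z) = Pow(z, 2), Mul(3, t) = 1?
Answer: Rational(-64, 9) ≈ -7.1111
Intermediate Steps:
t = Rational(1, 3) (t = Mul(Rational(1, 3), 1) = Rational(1, 3) ≈ 0.33333)
Mul(-1, Function('B')(Mul(1, Add(t, -3)))) = Mul(-1, Pow(Mul(1, Add(Rational(1, 3), -3)), 2)) = Mul(-1, Pow(Mul(1, Rational(-8, 3)), 2)) = Mul(-1, Pow(Rational(-8, 3), 2)) = Mul(-1, Rational(64, 9)) = Rational(-64, 9)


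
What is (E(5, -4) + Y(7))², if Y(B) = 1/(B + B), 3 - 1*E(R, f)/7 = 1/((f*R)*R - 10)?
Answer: 66210769/148225 ≈ 446.69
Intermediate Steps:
E(R, f) = 21 - 7/(-10 + f*R²) (E(R, f) = 21 - 7/((f*R)*R - 10) = 21 - 7/((R*f)*R - 10) = 21 - 7/(f*R² - 10) = 21 - 7/(-10 + f*R²))
Y(B) = 1/(2*B)
(E(5, -4) + Y(7))² = (7*(-31 + 3*(-4)*5²)/(-10 - 4*5²) + (½)/7)² = (7*(-31 + 3*(-4)*25)/(-10 - 4*25) + (½)*(⅐))² = (7*(-31 - 300)/(-10 - 100) + 1/14)² = (7*(-331)/(-110) + 1/14)² = (7*(-1/110)*(-331) + 1/14)² = (2317/110 + 1/14)² = (8137/385)² = 66210769/148225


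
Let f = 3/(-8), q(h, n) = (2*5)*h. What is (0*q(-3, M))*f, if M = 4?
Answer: 0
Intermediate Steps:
q(h, n) = 10*h
f = -3/8 (f = 3*(-⅛) = -3/8 ≈ -0.37500)
(0*q(-3, M))*f = (0*(10*(-3)))*(-3/8) = (0*(-30))*(-3/8) = 0*(-3/8) = 0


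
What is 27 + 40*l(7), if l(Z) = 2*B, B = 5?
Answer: 427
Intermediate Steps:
l(Z) = 10 (l(Z) = 2*5 = 10)
27 + 40*l(7) = 27 + 40*10 = 27 + 400 = 427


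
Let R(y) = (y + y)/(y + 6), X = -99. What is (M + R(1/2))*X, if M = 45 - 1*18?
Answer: -34947/13 ≈ -2688.2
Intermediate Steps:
M = 27 (M = 45 - 18 = 27)
R(y) = 2*y/(6 + y) (R(y) = (2*y)/(6 + y) = 2*y/(6 + y))
(M + R(1/2))*X = (27 + 2/(2*(6 + 1/2)))*(-99) = (27 + 2*(½)/(6 + ½))*(-99) = (27 + 2*(½)/(13/2))*(-99) = (27 + 2*(½)*(2/13))*(-99) = (27 + 2/13)*(-99) = (353/13)*(-99) = -34947/13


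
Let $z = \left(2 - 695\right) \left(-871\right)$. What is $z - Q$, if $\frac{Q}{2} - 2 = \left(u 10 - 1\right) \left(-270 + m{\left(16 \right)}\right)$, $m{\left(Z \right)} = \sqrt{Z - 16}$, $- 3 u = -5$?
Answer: $612059$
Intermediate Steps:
$u = \frac{5}{3}$ ($u = \left(- \frac{1}{3}\right) \left(-5\right) = \frac{5}{3} \approx 1.6667$)
$m{\left(Z \right)} = \sqrt{-16 + Z}$
$z = 603603$ ($z = \left(-693\right) \left(-871\right) = 603603$)
$Q = -8456$ ($Q = 4 + 2 \left(\frac{5}{3} \cdot 10 - 1\right) \left(-270 + \sqrt{-16 + 16}\right) = 4 + 2 \left(\frac{50}{3} - 1\right) \left(-270 + \sqrt{0}\right) = 4 + 2 \frac{47 \left(-270 + 0\right)}{3} = 4 + 2 \cdot \frac{47}{3} \left(-270\right) = 4 + 2 \left(-4230\right) = 4 - 8460 = -8456$)
$z - Q = 603603 - -8456 = 603603 + 8456 = 612059$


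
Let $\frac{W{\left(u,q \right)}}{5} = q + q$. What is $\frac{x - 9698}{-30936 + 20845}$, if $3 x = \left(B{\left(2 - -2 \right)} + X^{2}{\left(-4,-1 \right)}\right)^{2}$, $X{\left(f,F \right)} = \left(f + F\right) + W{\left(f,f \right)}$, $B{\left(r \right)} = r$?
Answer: $- \frac{4087747}{30273} \approx -135.03$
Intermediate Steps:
$W{\left(u,q \right)} = 10 q$ ($W{\left(u,q \right)} = 5 \left(q + q\right) = 5 \cdot 2 q = 10 q$)
$X{\left(f,F \right)} = F + 11 f$ ($X{\left(f,F \right)} = \left(f + F\right) + 10 f = \left(F + f\right) + 10 f = F + 11 f$)
$x = \frac{4116841}{3}$ ($x = \frac{\left(\left(2 - -2\right) + \left(-1 + 11 \left(-4\right)\right)^{2}\right)^{2}}{3} = \frac{\left(\left(2 + 2\right) + \left(-1 - 44\right)^{2}\right)^{2}}{3} = \frac{\left(4 + \left(-45\right)^{2}\right)^{2}}{3} = \frac{\left(4 + 2025\right)^{2}}{3} = \frac{2029^{2}}{3} = \frac{1}{3} \cdot 4116841 = \frac{4116841}{3} \approx 1.3723 \cdot 10^{6}$)
$\frac{x - 9698}{-30936 + 20845} = \frac{\frac{4116841}{3} - 9698}{-30936 + 20845} = \frac{4087747}{3 \left(-10091\right)} = \frac{4087747}{3} \left(- \frac{1}{10091}\right) = - \frac{4087747}{30273}$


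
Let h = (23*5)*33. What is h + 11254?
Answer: 15049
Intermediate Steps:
h = 3795 (h = 115*33 = 3795)
h + 11254 = 3795 + 11254 = 15049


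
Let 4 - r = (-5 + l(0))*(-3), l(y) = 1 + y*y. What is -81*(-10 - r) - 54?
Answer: 108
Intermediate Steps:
l(y) = 1 + y²
r = -8 (r = 4 - (-5 + (1 + 0²))*(-3) = 4 - (-5 + (1 + 0))*(-3) = 4 - (-5 + 1)*(-3) = 4 - (-4)*(-3) = 4 - 1*12 = 4 - 12 = -8)
-81*(-10 - r) - 54 = -81*(-10 - 1*(-8)) - 54 = -81*(-10 + 8) - 54 = -81*(-2) - 54 = 162 - 54 = 108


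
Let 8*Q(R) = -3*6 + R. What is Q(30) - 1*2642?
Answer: -5281/2 ≈ -2640.5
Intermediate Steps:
Q(R) = -9/4 + R/8 (Q(R) = (-3*6 + R)/8 = (-18 + R)/8 = -9/4 + R/8)
Q(30) - 1*2642 = (-9/4 + (⅛)*30) - 1*2642 = (-9/4 + 15/4) - 2642 = 3/2 - 2642 = -5281/2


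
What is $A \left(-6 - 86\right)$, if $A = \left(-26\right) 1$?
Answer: $2392$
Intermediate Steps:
$A = -26$
$A \left(-6 - 86\right) = - 26 \left(-6 - 86\right) = \left(-26\right) \left(-92\right) = 2392$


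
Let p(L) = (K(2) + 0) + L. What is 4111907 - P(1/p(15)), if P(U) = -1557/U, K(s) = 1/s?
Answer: 8272081/2 ≈ 4.1360e+6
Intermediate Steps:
p(L) = 1/2 + L (p(L) = (1/2 + 0) + L = 1/2 + L)
4111907 - P(1/p(15)) = 4111907 - (-1557)/(1/(1/2 + 15)) = 4111907 - (-1557)/(1/(31/2)) = 4111907 - (-1557)/2/31 = 4111907 - (-1557)*31/2 = 4111907 - 1*(-48267/2) = 4111907 + 48267/2 = 8272081/2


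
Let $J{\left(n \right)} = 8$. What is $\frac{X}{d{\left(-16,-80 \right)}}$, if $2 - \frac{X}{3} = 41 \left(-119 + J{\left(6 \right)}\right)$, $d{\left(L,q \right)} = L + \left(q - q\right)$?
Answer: $- \frac{13659}{16} \approx -853.69$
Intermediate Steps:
$d{\left(L,q \right)} = L$ ($d{\left(L,q \right)} = L + 0 = L$)
$X = 13659$ ($X = 6 - 3 \cdot 41 \left(-119 + 8\right) = 6 - 3 \cdot 41 \left(-111\right) = 6 - -13653 = 6 + 13653 = 13659$)
$\frac{X}{d{\left(-16,-80 \right)}} = \frac{13659}{-16} = 13659 \left(- \frac{1}{16}\right) = - \frac{13659}{16}$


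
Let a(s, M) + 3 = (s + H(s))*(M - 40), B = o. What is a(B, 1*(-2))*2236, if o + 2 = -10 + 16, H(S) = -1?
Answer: -288444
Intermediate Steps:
o = 4 (o = -2 + (-10 + 16) = -2 + 6 = 4)
B = 4
a(s, M) = -3 + (-1 + s)*(-40 + M) (a(s, M) = -3 + (s - 1)*(M - 40) = -3 + (-1 + s)*(-40 + M))
a(B, 1*(-2))*2236 = (37 - (-2) - 40*4 + (1*(-2))*4)*2236 = (37 - 1*(-2) - 160 - 2*4)*2236 = (37 + 2 - 160 - 8)*2236 = -129*2236 = -288444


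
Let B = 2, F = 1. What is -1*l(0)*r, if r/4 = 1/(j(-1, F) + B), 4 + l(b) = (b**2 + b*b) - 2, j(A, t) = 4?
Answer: 4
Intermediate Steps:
l(b) = -6 + 2*b**2 (l(b) = -4 + ((b**2 + b*b) - 2) = -4 + ((b**2 + b**2) - 2) = -4 + (2*b**2 - 2) = -4 + (-2 + 2*b**2) = -6 + 2*b**2)
r = 2/3 (r = 4/(4 + 2) = 4/6 = 4*(1/6) = 2/3 ≈ 0.66667)
-1*l(0)*r = -1*(-6 + 2*0**2)*2/3 = -1*(-6 + 2*0)*2/3 = -1*(-6 + 0)*2/3 = -1*(-6)*2/3 = -(-6)*2/3 = -1*(-4) = 4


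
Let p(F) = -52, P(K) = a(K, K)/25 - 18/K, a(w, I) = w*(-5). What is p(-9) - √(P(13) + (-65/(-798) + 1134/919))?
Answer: -52 - I*√6065219962027590/47668530 ≈ -52.0 - 1.6338*I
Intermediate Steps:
a(w, I) = -5*w
P(K) = -18/K - K/5 (P(K) = -5*K/25 - 18/K = -5*K*(1/25) - 18/K = -K/5 - 18/K = -18/K - K/5)
p(-9) - √(P(13) + (-65/(-798) + 1134/919)) = -52 - √((-18/13 - ⅕*13) + (-65/(-798) + 1134/919)) = -52 - √((-18*1/13 - 13/5) + (-65*(-1/798) + 1134*(1/919))) = -52 - √((-18/13 - 13/5) + (65/798 + 1134/919)) = -52 - √(-259/65 + 964667/733362) = -52 - √(-127237403/47668530) = -52 - I*√6065219962027590/47668530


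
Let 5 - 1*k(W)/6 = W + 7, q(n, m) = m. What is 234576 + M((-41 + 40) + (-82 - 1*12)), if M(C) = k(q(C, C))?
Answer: 235134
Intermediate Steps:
k(W) = -12 - 6*W (k(W) = 30 - 6*(W + 7) = 30 - 6*(7 + W) = 30 + (-42 - 6*W) = -12 - 6*W)
M(C) = -12 - 6*C
234576 + M((-41 + 40) + (-82 - 1*12)) = 234576 + (-12 - 6*((-41 + 40) + (-82 - 1*12))) = 234576 + (-12 - 6*(-1 + (-82 - 12))) = 234576 + (-12 - 6*(-1 - 94)) = 234576 + (-12 - 6*(-95)) = 234576 + (-12 + 570) = 234576 + 558 = 235134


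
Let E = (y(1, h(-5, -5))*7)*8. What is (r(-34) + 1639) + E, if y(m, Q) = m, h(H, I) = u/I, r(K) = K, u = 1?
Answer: 1661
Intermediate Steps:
h(H, I) = 1/I
E = 56 (E = (1*7)*8 = 7*8 = 56)
(r(-34) + 1639) + E = (-34 + 1639) + 56 = 1605 + 56 = 1661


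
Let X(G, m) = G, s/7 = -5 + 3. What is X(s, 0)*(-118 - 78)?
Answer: 2744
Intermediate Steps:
s = -14 (s = 7*(-5 + 3) = 7*(-2) = -14)
X(s, 0)*(-118 - 78) = -14*(-118 - 78) = -14*(-196) = 2744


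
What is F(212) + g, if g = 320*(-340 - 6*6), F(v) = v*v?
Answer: -75376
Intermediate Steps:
F(v) = v**2
g = -120320 (g = 320*(-340 - 36) = 320*(-376) = -120320)
F(212) + g = 212**2 - 120320 = 44944 - 120320 = -75376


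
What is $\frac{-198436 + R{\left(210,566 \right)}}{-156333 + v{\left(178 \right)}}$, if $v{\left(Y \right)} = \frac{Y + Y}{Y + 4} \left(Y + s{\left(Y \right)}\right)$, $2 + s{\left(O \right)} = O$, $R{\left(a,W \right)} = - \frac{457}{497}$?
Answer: $\frac{427366979}{335197887} \approx 1.275$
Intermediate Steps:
$R{\left(a,W \right)} = - \frac{457}{497}$ ($R{\left(a,W \right)} = \left(-457\right) \frac{1}{497} = - \frac{457}{497}$)
$s{\left(O \right)} = -2 + O$
$v{\left(Y \right)} = \frac{2 Y \left(-2 + 2 Y\right)}{4 + Y}$ ($v{\left(Y \right)} = \frac{Y + Y}{Y + 4} \left(Y + \left(-2 + Y\right)\right) = \frac{2 Y}{4 + Y} \left(-2 + 2 Y\right) = \frac{2 Y \left(-2 + 2 Y\right)}{4 + Y}$)
$\frac{-198436 + R{\left(210,566 \right)}}{-156333 + v{\left(178 \right)}} = \frac{-198436 - \frac{457}{497}}{-156333 + 4 \cdot 178 \frac{1}{4 + 178} \left(-1 + 178\right)} = - \frac{98623149}{497 \left(-156333 + 4 \cdot 178 \cdot \frac{1}{182} \cdot 177\right)} = - \frac{98623149}{497 \left(-156333 + \frac{63012}{91}\right)} = - \frac{98623149}{497 \left(- \frac{14163291}{91}\right)} = \left(- \frac{98623149}{497}\right) \left(- \frac{91}{14163291}\right) = \frac{427366979}{335197887}$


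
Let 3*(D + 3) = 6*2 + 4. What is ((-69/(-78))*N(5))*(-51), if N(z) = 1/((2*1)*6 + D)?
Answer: -3519/1118 ≈ -3.1476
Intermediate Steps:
D = 7/3 (D = -3 + (6*2 + 4)/3 = -3 + (12 + 4)/3 = -3 + (1/3)*16 = -3 + 16/3 = 7/3 ≈ 2.3333)
N(z) = 3/43 (N(z) = 1/((2*1)*6 + 7/3) = 1/(2*6 + 7/3) = 1/(12 + 7/3) = 1/(43/3) = 3/43)
((-69/(-78))*N(5))*(-51) = (-69/(-78)*(3/43))*(-51) = (-69*(-1/78)*(3/43))*(-51) = ((23/26)*(3/43))*(-51) = (69/1118)*(-51) = -3519/1118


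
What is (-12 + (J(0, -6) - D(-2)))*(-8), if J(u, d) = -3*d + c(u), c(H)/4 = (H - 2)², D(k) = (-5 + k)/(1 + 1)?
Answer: -204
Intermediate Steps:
D(k) = -5/2 + k/2 (D(k) = (-5 + k)/2 = (-5 + k)*(½) = -5/2 + k/2)
c(H) = 4*(-2 + H)² (c(H) = 4*(H - 2)² = 4*(-2 + H)²)
J(u, d) = -3*d + 4*(-2 + u)²
(-12 + (J(0, -6) - D(-2)))*(-8) = (-12 + ((-3*(-6) + 4*(-2 + 0)²) - (-5/2 + (½)*(-2))))*(-8) = (-12 + ((18 + 4*(-2)²) - (-5/2 - 1)))*(-8) = (-12 + ((18 + 4*4) - 1*(-7/2)))*(-8) = (-12 + ((18 + 16) + 7/2))*(-8) = (-12 + (34 + 7/2))*(-8) = (-12 + 75/2)*(-8) = (51/2)*(-8) = -204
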